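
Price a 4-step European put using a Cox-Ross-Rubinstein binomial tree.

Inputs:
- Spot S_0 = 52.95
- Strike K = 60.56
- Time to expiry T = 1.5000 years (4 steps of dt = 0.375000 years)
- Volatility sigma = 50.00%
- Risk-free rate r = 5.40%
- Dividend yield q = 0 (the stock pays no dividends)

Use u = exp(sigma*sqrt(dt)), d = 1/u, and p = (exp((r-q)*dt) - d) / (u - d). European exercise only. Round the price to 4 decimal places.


dt = T/N = 0.375000
u = exp(sigma*sqrt(dt)) = 1.358235; d = 1/u = 0.736250
p = (exp((r-q)*dt) - d) / (u - d) = 0.456935
Discount per step: exp(-r*dt) = 0.979954
Stock lattice S(k, i) with i counting down-moves:
  k=0: S(0,0) = 52.9500
  k=1: S(1,0) = 71.9186; S(1,1) = 38.9844
  k=2: S(2,0) = 97.6823; S(2,1) = 52.9500; S(2,2) = 28.7023
  k=3: S(3,0) = 132.6756; S(3,1) = 71.9186; S(3,2) = 38.9844; S(3,3) = 21.1320
  k=4: S(4,0) = 180.2046; S(4,1) = 97.6823; S(4,2) = 52.9500; S(4,3) = 28.7023; S(4,4) = 15.5584
Terminal payoffs V(N, i) = max(K - S_T, 0):
  V(4,0) = 0.000000; V(4,1) = 0.000000; V(4,2) = 7.610000; V(4,3) = 31.857747; V(4,4) = 45.001561
Backward induction: V(k, i) = exp(-r*dt) * [p * V(k+1, i) + (1-p) * V(k+1, i+1)].
  V(3,0) = exp(-r*dt) * [p*0.000000 + (1-p)*0.000000] = 0.000000
  V(3,1) = exp(-r*dt) * [p*0.000000 + (1-p)*7.610000] = 4.049880
  V(3,2) = exp(-r*dt) * [p*7.610000 + (1-p)*31.857747] = 20.361582
  V(3,3) = exp(-r*dt) * [p*31.857747 + (1-p)*45.001561] = 38.213973
  V(2,0) = exp(-r*dt) * [p*0.000000 + (1-p)*4.049880] = 2.155260
  V(2,1) = exp(-r*dt) * [p*4.049880 + (1-p)*20.361582] = 12.649435
  V(2,2) = exp(-r*dt) * [p*20.361582 + (1-p)*38.213973] = 29.454070
  V(1,0) = exp(-r*dt) * [p*2.155260 + (1-p)*12.649435] = 7.696832
  V(1,1) = exp(-r*dt) * [p*12.649435 + (1-p)*29.454070] = 21.338929
  V(0,0) = exp(-r*dt) * [p*7.696832 + (1-p)*21.338929] = 14.802572

Answer: Price = V(0,0) = 14.8026


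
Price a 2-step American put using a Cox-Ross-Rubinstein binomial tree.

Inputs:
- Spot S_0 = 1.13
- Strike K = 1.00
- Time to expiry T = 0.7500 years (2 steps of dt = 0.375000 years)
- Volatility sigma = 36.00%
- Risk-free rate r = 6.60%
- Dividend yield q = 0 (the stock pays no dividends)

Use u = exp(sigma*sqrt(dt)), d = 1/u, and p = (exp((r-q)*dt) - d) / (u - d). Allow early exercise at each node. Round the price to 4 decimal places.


Answer: Price = V(0,0) = 0.0645

Derivation:
dt = T/N = 0.375000
u = exp(sigma*sqrt(dt)) = 1.246643; d = 1/u = 0.802154
p = (exp((r-q)*dt) - d) / (u - d) = 0.501485
Discount per step: exp(-r*dt) = 0.975554
Stock lattice S(k, i) with i counting down-moves:
  k=0: S(0,0) = 1.1300
  k=1: S(1,0) = 1.4087; S(1,1) = 0.9064
  k=2: S(2,0) = 1.7562; S(2,1) = 1.1300; S(2,2) = 0.7271
Terminal payoffs V(N, i) = max(K - S_T, 0):
  V(2,0) = 0.000000; V(2,1) = 0.000000; V(2,2) = 0.272899
Backward induction: V(k, i) = exp(-r*dt) * [p * V(k+1, i) + (1-p) * V(k+1, i+1)]; then take max(V_cont, immediate exercise) for American.
  V(1,0) = exp(-r*dt) * [p*0.000000 + (1-p)*0.000000] = 0.000000; exercise = 0.000000; V(1,0) = max -> 0.000000
  V(1,1) = exp(-r*dt) * [p*0.000000 + (1-p)*0.272899] = 0.132719; exercise = 0.093565; V(1,1) = max -> 0.132719
  V(0,0) = exp(-r*dt) * [p*0.000000 + (1-p)*0.132719] = 0.064545; exercise = 0.000000; V(0,0) = max -> 0.064545


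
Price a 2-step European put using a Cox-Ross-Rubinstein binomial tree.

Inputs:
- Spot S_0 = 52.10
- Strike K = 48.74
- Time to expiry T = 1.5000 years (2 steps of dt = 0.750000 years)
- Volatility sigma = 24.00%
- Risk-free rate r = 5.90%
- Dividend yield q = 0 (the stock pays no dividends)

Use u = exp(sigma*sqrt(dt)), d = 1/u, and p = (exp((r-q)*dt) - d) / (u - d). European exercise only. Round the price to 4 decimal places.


Answer: Price = V(0,0) = 2.5878

Derivation:
dt = T/N = 0.750000
u = exp(sigma*sqrt(dt)) = 1.231024; d = 1/u = 0.812332
p = (exp((r-q)*dt) - d) / (u - d) = 0.556284
Discount per step: exp(-r*dt) = 0.956715
Stock lattice S(k, i) with i counting down-moves:
  k=0: S(0,0) = 52.1000
  k=1: S(1,0) = 64.1363; S(1,1) = 42.3225
  k=2: S(2,0) = 78.9533; S(2,1) = 52.1000; S(2,2) = 34.3799
Terminal payoffs V(N, i) = max(K - S_T, 0):
  V(2,0) = 0.000000; V(2,1) = 0.000000; V(2,2) = 14.360077
Backward induction: V(k, i) = exp(-r*dt) * [p * V(k+1, i) + (1-p) * V(k+1, i+1)].
  V(1,0) = exp(-r*dt) * [p*0.000000 + (1-p)*0.000000] = 0.000000
  V(1,1) = exp(-r*dt) * [p*0.000000 + (1-p)*14.360077] = 6.095987
  V(0,0) = exp(-r*dt) * [p*0.000000 + (1-p)*6.095987] = 2.587804


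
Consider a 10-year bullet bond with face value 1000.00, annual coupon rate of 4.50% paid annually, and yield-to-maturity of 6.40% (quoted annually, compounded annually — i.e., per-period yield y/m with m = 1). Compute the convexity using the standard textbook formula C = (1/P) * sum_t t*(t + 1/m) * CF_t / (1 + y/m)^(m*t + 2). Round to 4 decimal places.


Answer: Convexity = 73.2059

Derivation:
Coupon per period c = face * coupon_rate / m = 45.000000
Periods per year m = 1; per-period yield y/m = 0.064000
Number of cashflows N = 10
Cashflows (t years, CF_t, discount factor 1/(1+y/m)^(m*t), PV):
  t = 1.0000: CF_t = 45.000000, DF = 0.939850, PV = 42.293233
  t = 2.0000: CF_t = 45.000000, DF = 0.883317, PV = 39.749279
  t = 3.0000: CF_t = 45.000000, DF = 0.830185, PV = 37.358345
  t = 4.0000: CF_t = 45.000000, DF = 0.780249, PV = 35.111227
  t = 5.0000: CF_t = 45.000000, DF = 0.733317, PV = 32.999273
  t = 6.0000: CF_t = 45.000000, DF = 0.689208, PV = 31.014354
  t = 7.0000: CF_t = 45.000000, DF = 0.647752, PV = 29.148829
  t = 8.0000: CF_t = 45.000000, DF = 0.608789, PV = 27.395516
  t = 9.0000: CF_t = 45.000000, DF = 0.572170, PV = 25.747666
  t = 10.0000: CF_t = 1045.000000, DF = 0.537754, PV = 561.953022
Price P = sum_t PV_t = 862.770745
Convexity numerator sum_t t*(t + 1/m) * CF_t / (1+y/m)^(m*t + 2):
  t = 1.0000: term = 74.716690
  t = 2.0000: term = 210.667360
  t = 3.0000: term = 395.991278
  t = 4.0000: term = 620.287089
  t = 5.0000: term = 874.464881
  t = 6.0000: term = 1150.611686
  t = 7.0000: term = 1441.869281
  t = 8.0000: term = 1742.323244
  t = 9.0000: term = 2046.902308
  t = 10.0000: term = 54602.111828
Convexity = (1/P) * sum = 63159.945645 / 862.770745 = 73.205943


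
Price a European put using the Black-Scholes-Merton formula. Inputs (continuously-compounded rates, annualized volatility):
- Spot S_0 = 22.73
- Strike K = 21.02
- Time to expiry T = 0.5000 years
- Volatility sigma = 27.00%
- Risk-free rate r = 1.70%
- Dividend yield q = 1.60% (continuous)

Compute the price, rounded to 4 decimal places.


Answer: Price = 0.9343

Derivation:
d1 = (ln(S/K) + (r - q + 0.5*sigma^2) * T) / (sigma * sqrt(T)) = 0.50773552
d2 = d1 - sigma * sqrt(T) = 0.31681669
exp(-rT) = 0.99153602; exp(-qT) = 0.99203191
P = K * exp(-rT) * N(-d2) - S_0 * exp(-qT) * N(-d1)
N(-d1) = 0.30581942; N(-d2) = 0.37569135
P = 21.0200 * 0.99153602 * 0.37569135 - 22.7300 * 0.99203191 * 0.30581942 = 0.9343


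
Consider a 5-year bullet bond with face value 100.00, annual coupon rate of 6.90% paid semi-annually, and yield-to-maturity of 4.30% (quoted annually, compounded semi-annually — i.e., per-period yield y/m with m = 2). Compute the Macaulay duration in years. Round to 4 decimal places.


Coupon per period c = face * coupon_rate / m = 3.450000
Periods per year m = 2; per-period yield y/m = 0.021500
Number of cashflows N = 10
Cashflows (t years, CF_t, discount factor 1/(1+y/m)^(m*t), PV):
  t = 0.5000: CF_t = 3.450000, DF = 0.978953, PV = 3.377386
  t = 1.0000: CF_t = 3.450000, DF = 0.958348, PV = 3.306301
  t = 1.5000: CF_t = 3.450000, DF = 0.938177, PV = 3.236711
  t = 2.0000: CF_t = 3.450000, DF = 0.918431, PV = 3.168587
  t = 2.5000: CF_t = 3.450000, DF = 0.899100, PV = 3.101896
  t = 3.0000: CF_t = 3.450000, DF = 0.880177, PV = 3.036609
  t = 3.5000: CF_t = 3.450000, DF = 0.861651, PV = 2.972696
  t = 4.0000: CF_t = 3.450000, DF = 0.843515, PV = 2.910128
  t = 4.5000: CF_t = 3.450000, DF = 0.825762, PV = 2.848877
  t = 5.0000: CF_t = 103.450000, DF = 0.808381, PV = 83.627052
Price P = sum_t PV_t = 111.586243
Macaulay numerator sum_t t * PV_t:
  t * PV_t at t = 0.5000: 1.688693
  t * PV_t at t = 1.0000: 3.306301
  t * PV_t at t = 1.5000: 4.855067
  t * PV_t at t = 2.0000: 6.337174
  t * PV_t at t = 2.5000: 7.754740
  t * PV_t at t = 3.0000: 9.109827
  t * PV_t at t = 3.5000: 10.404436
  t * PV_t at t = 4.0000: 11.640513
  t * PV_t at t = 4.5000: 12.819948
  t * PV_t at t = 5.0000: 418.135258
Macaulay duration D = (sum_t t * PV_t) / P = 486.051957 / 111.586243 = 4.355841

Answer: Macaulay duration = 4.3558 years


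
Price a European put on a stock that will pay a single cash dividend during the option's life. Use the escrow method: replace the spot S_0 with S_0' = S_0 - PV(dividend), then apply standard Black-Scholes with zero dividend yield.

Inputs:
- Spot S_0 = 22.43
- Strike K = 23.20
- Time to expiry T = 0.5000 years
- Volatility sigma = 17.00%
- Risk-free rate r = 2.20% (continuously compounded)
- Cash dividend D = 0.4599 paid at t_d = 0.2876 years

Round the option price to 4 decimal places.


PV(D) = D * exp(-r * t_d) = 0.4599 * 0.99369277 = 0.45699931
S_0' = S_0 - PV(D) = 22.4300 - 0.45699931 = 21.97300069
d1 = (ln(S_0'/K) + (r + sigma^2/2)*T) / (sigma*sqrt(T)) = -0.30041906
d2 = d1 - sigma*sqrt(T) = -0.42062721
exp(-rT) = 0.98906028
N(-d1) = 0.61807124; N(-d2) = 0.66298634
P = K * exp(-rT) * N(-d2) - S_0' * N(-d1) = 23.2000 * 0.98906028 * 0.66298634 - 21.97300069 * 0.61807124 = 1.6321

Answer: Price = 1.6321


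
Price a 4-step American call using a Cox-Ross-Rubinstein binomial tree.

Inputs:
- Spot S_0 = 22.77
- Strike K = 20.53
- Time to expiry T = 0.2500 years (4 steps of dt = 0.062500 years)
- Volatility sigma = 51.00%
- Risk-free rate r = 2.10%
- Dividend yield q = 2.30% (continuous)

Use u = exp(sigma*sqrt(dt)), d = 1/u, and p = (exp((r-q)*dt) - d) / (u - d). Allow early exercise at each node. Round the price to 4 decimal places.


Answer: Price = V(0,0) = 3.5835

Derivation:
dt = T/N = 0.062500
u = exp(sigma*sqrt(dt)) = 1.135985; d = 1/u = 0.880293
p = (exp((r-q)*dt) - d) / (u - d) = 0.467679
Discount per step: exp(-r*dt) = 0.998688
Stock lattice S(k, i) with i counting down-moves:
  k=0: S(0,0) = 22.7700
  k=1: S(1,0) = 25.8664; S(1,1) = 20.0443
  k=2: S(2,0) = 29.3838; S(2,1) = 22.7700; S(2,2) = 17.6448
  k=3: S(3,0) = 33.3796; S(3,1) = 25.8664; S(3,2) = 20.0443; S(3,3) = 15.5326
  k=4: S(4,0) = 37.9187; S(4,1) = 29.3838; S(4,2) = 22.7700; S(4,3) = 17.6448; S(4,4) = 13.6733
Terminal payoffs V(N, i) = max(S_T - K, 0):
  V(4,0) = 17.388681; V(4,1) = 8.853811; V(4,2) = 2.240000; V(4,3) = 0.000000; V(4,4) = 0.000000
Backward induction: V(k, i) = exp(-r*dt) * [p * V(k+1, i) + (1-p) * V(k+1, i+1)]; then take max(V_cont, immediate exercise) for American.
  V(3,0) = exp(-r*dt) * [p*17.388681 + (1-p)*8.853811] = 12.828544; exercise = 12.849565; V(3,0) = max -> 12.849565
  V(3,1) = exp(-r*dt) * [p*8.853811 + (1-p)*2.240000] = 5.326147; exercise = 5.336375; V(3,1) = max -> 5.336375
  V(3,2) = exp(-r*dt) * [p*2.240000 + (1-p)*0.000000] = 1.046227; exercise = 0.000000; V(3,2) = max -> 1.046227
  V(3,3) = exp(-r*dt) * [p*0.000000 + (1-p)*0.000000] = 0.000000; exercise = 0.000000; V(3,3) = max -> 0.000000
  V(2,0) = exp(-r*dt) * [p*12.849565 + (1-p)*5.336375] = 8.838530; exercise = 8.853811; V(2,0) = max -> 8.853811
  V(2,1) = exp(-r*dt) * [p*5.336375 + (1-p)*1.046227] = 3.048637; exercise = 2.240000; V(2,1) = max -> 3.048637
  V(2,2) = exp(-r*dt) * [p*1.046227 + (1-p)*0.000000] = 0.488657; exercise = 0.000000; V(2,2) = max -> 0.488657
  V(1,0) = exp(-r*dt) * [p*8.853811 + (1-p)*3.048637] = 5.756037; exercise = 5.336375; V(1,0) = max -> 5.756037
  V(1,1) = exp(-r*dt) * [p*3.048637 + (1-p)*0.488657] = 1.683695; exercise = 0.000000; V(1,1) = max -> 1.683695
  V(0,0) = exp(-r*dt) * [p*5.756037 + (1-p)*1.683695] = 3.583538; exercise = 2.240000; V(0,0) = max -> 3.583538


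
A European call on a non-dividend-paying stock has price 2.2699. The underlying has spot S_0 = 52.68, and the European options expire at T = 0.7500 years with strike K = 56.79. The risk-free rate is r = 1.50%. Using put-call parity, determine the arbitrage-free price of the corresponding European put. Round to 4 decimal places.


Put-call parity: C - P = S_0 * exp(-qT) - K * exp(-rT).
S_0 * exp(-qT) = 52.6800 * 1.00000000 = 52.68000000
K * exp(-rT) = 56.7900 * 0.98881304 = 56.15469280
P = C - S*exp(-qT) + K*exp(-rT)
P = 2.2699 - 52.68000000 + 56.15469280 = 5.7446

Answer: Put price = 5.7446


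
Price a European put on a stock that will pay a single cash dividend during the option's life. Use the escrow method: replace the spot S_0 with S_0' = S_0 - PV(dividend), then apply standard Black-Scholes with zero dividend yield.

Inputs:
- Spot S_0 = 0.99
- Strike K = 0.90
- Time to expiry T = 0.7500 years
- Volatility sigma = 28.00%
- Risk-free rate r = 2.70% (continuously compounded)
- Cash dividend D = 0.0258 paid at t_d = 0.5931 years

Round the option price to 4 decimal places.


Answer: Price = 0.0537

Derivation:
PV(D) = D * exp(-r * t_d) = 0.0258 * 0.98411384 = 0.02539014
S_0' = S_0 - PV(D) = 0.9900 - 0.02539014 = 0.96460986
d1 = (ln(S_0'/K) + (r + sigma^2/2)*T) / (sigma*sqrt(T)) = 0.49066100
d2 = d1 - sigma*sqrt(T) = 0.24817389
exp(-rT) = 0.97995365
N(-d1) = 0.31183312; N(-d2) = 0.40199994
P = K * exp(-rT) * N(-d2) - S_0' * N(-d1) = 0.9000 * 0.97995365 * 0.40199994 - 0.96460986 * 0.31183312 = 0.0537


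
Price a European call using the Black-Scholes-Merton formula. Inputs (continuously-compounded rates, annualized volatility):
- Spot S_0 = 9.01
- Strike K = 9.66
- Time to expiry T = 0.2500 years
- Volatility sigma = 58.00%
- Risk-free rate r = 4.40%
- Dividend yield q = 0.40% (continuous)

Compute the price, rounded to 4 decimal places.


Answer: Price = 0.8153

Derivation:
d1 = (ln(S/K) + (r - q + 0.5*sigma^2) * T) / (sigma * sqrt(T)) = -0.06071923
d2 = d1 - sigma * sqrt(T) = -0.35071923
exp(-rT) = 0.98906028; exp(-qT) = 0.99900050
C = S_0 * exp(-qT) * N(d1) - K * exp(-rT) * N(d2)
N(d1) = 0.47579141; N(d2) = 0.36289950
C = 9.0100 * 0.99900050 * 0.47579141 - 9.6600 * 0.98906028 * 0.36289950 = 0.8153


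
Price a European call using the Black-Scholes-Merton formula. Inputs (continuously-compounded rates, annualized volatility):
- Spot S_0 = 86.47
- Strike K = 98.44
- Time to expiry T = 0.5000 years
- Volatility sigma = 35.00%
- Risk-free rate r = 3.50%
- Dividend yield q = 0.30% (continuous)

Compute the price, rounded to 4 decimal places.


d1 = (ln(S/K) + (r - q + 0.5*sigma^2) * T) / (sigma * sqrt(T)) = -0.33547042
d2 = d1 - sigma * sqrt(T) = -0.58295779
exp(-rT) = 0.98265224; exp(-qT) = 0.99850112
C = S_0 * exp(-qT) * N(d1) - K * exp(-rT) * N(d2)
N(d1) = 0.36863513; N(d2) = 0.27996086
C = 86.4700 * 0.99850112 * 0.36863513 - 98.4400 * 0.98265224 * 0.27996086 = 4.7468

Answer: Price = 4.7468


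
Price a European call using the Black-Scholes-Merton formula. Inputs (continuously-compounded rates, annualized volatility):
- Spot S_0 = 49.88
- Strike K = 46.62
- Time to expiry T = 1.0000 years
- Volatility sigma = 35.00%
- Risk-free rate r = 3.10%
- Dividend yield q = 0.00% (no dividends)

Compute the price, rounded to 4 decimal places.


Answer: Price = 9.2030

Derivation:
d1 = (ln(S/K) + (r - q + 0.5*sigma^2) * T) / (sigma * sqrt(T)) = 0.45668711
d2 = d1 - sigma * sqrt(T) = 0.10668711
exp(-rT) = 0.96947557; exp(-qT) = 1.00000000
C = S_0 * exp(-qT) * N(d1) - K * exp(-rT) * N(d2)
N(d1) = 0.67605202; N(d2) = 0.54248139
C = 49.8800 * 1.00000000 * 0.67605202 - 46.6200 * 0.96947557 * 0.54248139 = 9.2030


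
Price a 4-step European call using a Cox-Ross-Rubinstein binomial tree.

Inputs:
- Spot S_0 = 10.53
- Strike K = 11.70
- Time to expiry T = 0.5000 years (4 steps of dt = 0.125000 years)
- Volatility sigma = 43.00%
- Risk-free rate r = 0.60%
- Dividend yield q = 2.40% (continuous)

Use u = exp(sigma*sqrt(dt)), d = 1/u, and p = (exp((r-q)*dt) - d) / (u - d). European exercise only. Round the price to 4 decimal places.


Answer: Price = V(0,0) = 0.8515

Derivation:
dt = T/N = 0.125000
u = exp(sigma*sqrt(dt)) = 1.164193; d = 1/u = 0.858964
p = (exp((r-q)*dt) - d) / (u - d) = 0.454703
Discount per step: exp(-r*dt) = 0.999250
Stock lattice S(k, i) with i counting down-moves:
  k=0: S(0,0) = 10.5300
  k=1: S(1,0) = 12.2590; S(1,1) = 9.0449
  k=2: S(2,0) = 14.2718; S(2,1) = 10.5300; S(2,2) = 7.7692
  k=3: S(3,0) = 16.6151; S(3,1) = 12.2590; S(3,2) = 9.0449; S(3,3) = 6.6735
  k=4: S(4,0) = 19.3432; S(4,1) = 14.2718; S(4,2) = 10.5300; S(4,3) = 7.7692; S(4,4) = 5.7323
Terminal payoffs V(N, i) = max(S_T - K, 0):
  V(4,0) = 7.643185; V(4,1) = 2.571781; V(4,2) = 0.000000; V(4,3) = 0.000000; V(4,4) = 0.000000
Backward induction: V(k, i) = exp(-r*dt) * [p * V(k+1, i) + (1-p) * V(k+1, i+1)].
  V(3,0) = exp(-r*dt) * [p*7.643185 + (1-p)*2.571781] = 4.874106
  V(3,1) = exp(-r*dt) * [p*2.571781 + (1-p)*0.000000] = 1.168519
  V(3,2) = exp(-r*dt) * [p*0.000000 + (1-p)*0.000000] = 0.000000
  V(3,3) = exp(-r*dt) * [p*0.000000 + (1-p)*0.000000] = 0.000000
  V(2,0) = exp(-r*dt) * [p*4.874106 + (1-p)*1.168519] = 2.851321
  V(2,1) = exp(-r*dt) * [p*1.168519 + (1-p)*0.000000] = 0.530931
  V(2,2) = exp(-r*dt) * [p*0.000000 + (1-p)*0.000000] = 0.000000
  V(1,0) = exp(-r*dt) * [p*2.851321 + (1-p)*0.530931] = 1.584829
  V(1,1) = exp(-r*dt) * [p*0.530931 + (1-p)*0.000000] = 0.241235
  V(0,0) = exp(-r*dt) * [p*1.584829 + (1-p)*0.241235] = 0.851532


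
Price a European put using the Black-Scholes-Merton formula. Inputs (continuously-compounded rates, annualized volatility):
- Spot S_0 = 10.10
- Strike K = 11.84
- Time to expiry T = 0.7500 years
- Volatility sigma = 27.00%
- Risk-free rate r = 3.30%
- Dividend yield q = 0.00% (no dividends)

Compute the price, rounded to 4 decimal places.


Answer: Price = 1.8933

Derivation:
d1 = (ln(S/K) + (r - q + 0.5*sigma^2) * T) / (sigma * sqrt(T)) = -0.45700783
d2 = d1 - sigma * sqrt(T) = -0.69083469
exp(-rT) = 0.97555377; exp(-qT) = 1.00000000
P = K * exp(-rT) * N(-d2) - S_0 * exp(-qT) * N(-d1)
N(-d1) = 0.67616729; N(-d2) = 0.75516528
P = 11.8400 * 0.97555377 * 0.75516528 - 10.1000 * 1.00000000 * 0.67616729 = 1.8933


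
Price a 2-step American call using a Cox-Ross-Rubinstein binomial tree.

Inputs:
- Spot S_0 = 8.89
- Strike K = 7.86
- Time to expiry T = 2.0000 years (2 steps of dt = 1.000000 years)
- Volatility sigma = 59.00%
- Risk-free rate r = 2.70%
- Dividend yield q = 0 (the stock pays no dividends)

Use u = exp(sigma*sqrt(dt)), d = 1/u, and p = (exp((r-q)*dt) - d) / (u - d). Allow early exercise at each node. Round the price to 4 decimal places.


dt = T/N = 1.000000
u = exp(sigma*sqrt(dt)) = 1.803988; d = 1/u = 0.554327
p = (exp((r-q)*dt) - d) / (u - d) = 0.378535
Discount per step: exp(-r*dt) = 0.973361
Stock lattice S(k, i) with i counting down-moves:
  k=0: S(0,0) = 8.8900
  k=1: S(1,0) = 16.0375; S(1,1) = 4.9280
  k=2: S(2,0) = 28.9314; S(2,1) = 8.8900; S(2,2) = 2.7317
Terminal payoffs V(N, i) = max(S_T - K, 0):
  V(2,0) = 21.071387; V(2,1) = 1.030000; V(2,2) = 0.000000
Backward induction: V(k, i) = exp(-r*dt) * [p * V(k+1, i) + (1-p) * V(k+1, i+1)]; then take max(V_cont, immediate exercise) for American.
  V(1,0) = exp(-r*dt) * [p*21.071387 + (1-p)*1.030000] = 8.386838; exercise = 8.177457; V(1,0) = max -> 8.386838
  V(1,1) = exp(-r*dt) * [p*1.030000 + (1-p)*0.000000] = 0.379505; exercise = 0.000000; V(1,1) = max -> 0.379505
  V(0,0) = exp(-r*dt) * [p*8.386838 + (1-p)*0.379505] = 3.319708; exercise = 1.030000; V(0,0) = max -> 3.319708

Answer: Price = V(0,0) = 3.3197


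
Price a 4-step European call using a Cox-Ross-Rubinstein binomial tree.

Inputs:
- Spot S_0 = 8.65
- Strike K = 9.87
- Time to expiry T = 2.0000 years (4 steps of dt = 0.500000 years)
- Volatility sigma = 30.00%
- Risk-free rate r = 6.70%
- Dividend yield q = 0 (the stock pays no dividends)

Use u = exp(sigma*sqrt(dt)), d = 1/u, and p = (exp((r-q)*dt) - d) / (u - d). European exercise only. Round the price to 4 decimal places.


dt = T/N = 0.500000
u = exp(sigma*sqrt(dt)) = 1.236311; d = 1/u = 0.808858
p = (exp((r-q)*dt) - d) / (u - d) = 0.526864
Discount per step: exp(-r*dt) = 0.967055
Stock lattice S(k, i) with i counting down-moves:
  k=0: S(0,0) = 8.6500
  k=1: S(1,0) = 10.6941; S(1,1) = 6.9966
  k=2: S(2,0) = 13.2212; S(2,1) = 8.6500; S(2,2) = 5.6593
  k=3: S(3,0) = 16.3455; S(3,1) = 10.6941; S(3,2) = 6.9966; S(3,3) = 4.5775
  k=4: S(4,0) = 20.2082; S(4,1) = 13.2212; S(4,2) = 8.6500; S(4,3) = 5.6593; S(4,4) = 3.7026
Terminal payoffs V(N, i) = max(S_T - K, 0):
  V(4,0) = 10.338180; V(4,1) = 3.351224; V(4,2) = 0.000000; V(4,3) = 0.000000; V(4,4) = 0.000000
Backward induction: V(k, i) = exp(-r*dt) * [p * V(k+1, i) + (1-p) * V(k+1, i+1)].
  V(3,0) = exp(-r*dt) * [p*10.338180 + (1-p)*3.351224] = 6.800714
  V(3,1) = exp(-r*dt) * [p*3.351224 + (1-p)*0.000000] = 1.707469
  V(3,2) = exp(-r*dt) * [p*0.000000 + (1-p)*0.000000] = 0.000000
  V(3,3) = exp(-r*dt) * [p*0.000000 + (1-p)*0.000000] = 0.000000
  V(2,0) = exp(-r*dt) * [p*6.800714 + (1-p)*1.707469] = 4.246255
  V(2,1) = exp(-r*dt) * [p*1.707469 + (1-p)*0.000000] = 0.869966
  V(2,2) = exp(-r*dt) * [p*0.000000 + (1-p)*0.000000] = 0.000000
  V(1,0) = exp(-r*dt) * [p*4.246255 + (1-p)*0.869966] = 2.561545
  V(1,1) = exp(-r*dt) * [p*0.869966 + (1-p)*0.000000] = 0.443253
  V(0,0) = exp(-r*dt) * [p*2.561545 + (1-p)*0.443253] = 1.507932

Answer: Price = V(0,0) = 1.5079


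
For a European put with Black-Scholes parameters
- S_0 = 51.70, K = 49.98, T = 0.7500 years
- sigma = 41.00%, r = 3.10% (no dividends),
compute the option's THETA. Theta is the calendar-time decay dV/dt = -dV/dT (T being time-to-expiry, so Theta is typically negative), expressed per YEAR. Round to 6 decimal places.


d1 = 0.3383057299; d2 = -0.0167646856
phi(d1) = 0.3767535885; exp(-qT) = 1.0000000000; exp(-rT) = 0.9770181987
Theta = -S*exp(-qT)*phi(d1)*sigma/(2*sqrt(T)) + r*K*exp(-rT)*N(-d2) - q*S*exp(-qT)*N(-d1)
N(-d1) = 0.3675664031; N(-d2) = 0.5066878286; sqrt(T) = 0.8660254038
Term 1 = -51.7000 * 1.0000000000 * 0.3767535885 * 0.4100 / (2 * 0.8660254038) = -4.6107457012
Term 2 = 0.0310 * 49.9800 * 0.9770181987 * 0.5066878286 = 0.7670100791
Term 3 = 0 (no dividend yield, q = 0)
Theta = -4.6107457012 + (0.7670100791) + (0.0000000000) = -3.843736

Answer: Theta = -3.843736


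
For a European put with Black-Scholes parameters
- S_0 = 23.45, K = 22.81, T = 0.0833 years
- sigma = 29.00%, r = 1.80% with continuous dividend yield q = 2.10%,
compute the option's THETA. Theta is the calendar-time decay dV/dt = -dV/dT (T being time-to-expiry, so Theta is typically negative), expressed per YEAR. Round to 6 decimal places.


d1 = 0.3694704508; d2 = 0.2857714066
phi(d1) = 0.3726212688; exp(-qT) = 0.9982522291; exp(-rT) = 0.9985017235
Theta = -S*exp(-qT)*phi(d1)*sigma/(2*sqrt(T)) + r*K*exp(-rT)*N(-d2) - q*S*exp(-qT)*N(-d1)
N(-d1) = 0.3558885472; N(-d2) = 0.3875266047; sqrt(T) = 0.2886173938
Term 1 = -23.4500 * 0.9982522291 * 0.3726212688 * 0.2900 / (2 * 0.2886173938) = -4.3822411993
Term 2 = 0.0180 * 22.8100 * 0.9985017235 * 0.3875266047 = 0.1588722816
Term 3 = -0.0210 * 23.4500 * 0.9982522291 * 0.3558885472 = -0.1749510054
Theta = -4.3822411993 + (0.1588722816) + (-0.1749510054) = -4.398320

Answer: Theta = -4.398320


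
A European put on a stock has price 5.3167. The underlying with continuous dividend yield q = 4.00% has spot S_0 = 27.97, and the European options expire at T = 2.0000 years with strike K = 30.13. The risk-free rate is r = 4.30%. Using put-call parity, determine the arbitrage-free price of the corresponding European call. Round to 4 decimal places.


Put-call parity: C - P = S_0 * exp(-qT) - K * exp(-rT).
S_0 * exp(-qT) = 27.9700 * 0.92311635 = 25.81956421
K * exp(-rT) = 30.1300 * 0.91759423 = 27.64711419
C = P + S*exp(-qT) - K*exp(-rT)
C = 5.3167 + 25.81956421 - 27.64711419 = 3.4892

Answer: Call price = 3.4892


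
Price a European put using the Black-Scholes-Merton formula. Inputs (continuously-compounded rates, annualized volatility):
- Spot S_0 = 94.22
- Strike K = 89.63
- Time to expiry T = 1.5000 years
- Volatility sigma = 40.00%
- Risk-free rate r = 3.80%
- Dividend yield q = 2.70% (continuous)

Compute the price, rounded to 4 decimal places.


Answer: Price = 14.1898

Derivation:
d1 = (ln(S/K) + (r - q + 0.5*sigma^2) * T) / (sigma * sqrt(T)) = 0.38057393
d2 = d1 - sigma * sqrt(T) = -0.10932402
exp(-rT) = 0.94459407; exp(-qT) = 0.96030916
P = K * exp(-rT) * N(-d2) - S_0 * exp(-qT) * N(-d1)
N(-d1) = 0.35175971; N(-d2) = 0.54352725
P = 89.6300 * 0.94459407 * 0.54352725 - 94.2200 * 0.96030916 * 0.35175971 = 14.1898


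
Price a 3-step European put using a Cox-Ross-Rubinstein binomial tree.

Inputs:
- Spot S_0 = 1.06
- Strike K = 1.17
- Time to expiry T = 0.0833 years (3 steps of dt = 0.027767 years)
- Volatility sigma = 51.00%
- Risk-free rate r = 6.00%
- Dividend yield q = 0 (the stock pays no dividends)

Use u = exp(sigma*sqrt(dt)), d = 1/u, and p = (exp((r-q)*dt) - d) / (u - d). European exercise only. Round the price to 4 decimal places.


dt = T/N = 0.027767
u = exp(sigma*sqrt(dt)) = 1.088699; d = 1/u = 0.918528
p = (exp((r-q)*dt) - d) / (u - d) = 0.488565
Discount per step: exp(-r*dt) = 0.998335
Stock lattice S(k, i) with i counting down-moves:
  k=0: S(0,0) = 1.0600
  k=1: S(1,0) = 1.1540; S(1,1) = 0.9736
  k=2: S(2,0) = 1.2564; S(2,1) = 1.0600; S(2,2) = 0.8943
  k=3: S(3,0) = 1.3678; S(3,1) = 1.1540; S(3,2) = 0.9736; S(3,3) = 0.8215
Terminal payoffs V(N, i) = max(K - S_T, 0):
  V(3,0) = 0.000000; V(3,1) = 0.015980; V(3,2) = 0.196360; V(3,3) = 0.348547
Backward induction: V(k, i) = exp(-r*dt) * [p * V(k+1, i) + (1-p) * V(k+1, i+1)].
  V(2,0) = exp(-r*dt) * [p*0.000000 + (1-p)*0.015980] = 0.008159
  V(2,1) = exp(-r*dt) * [p*0.015980 + (1-p)*0.196360] = 0.108052
  V(2,2) = exp(-r*dt) * [p*0.196360 + (1-p)*0.348547] = 0.273737
  V(1,0) = exp(-r*dt) * [p*0.008159 + (1-p)*0.108052] = 0.059149
  V(1,1) = exp(-r*dt) * [p*0.108052 + (1-p)*0.273737] = 0.192468
  V(0,0) = exp(-r*dt) * [p*0.059149 + (1-p)*0.192468] = 0.127121

Answer: Price = V(0,0) = 0.1271


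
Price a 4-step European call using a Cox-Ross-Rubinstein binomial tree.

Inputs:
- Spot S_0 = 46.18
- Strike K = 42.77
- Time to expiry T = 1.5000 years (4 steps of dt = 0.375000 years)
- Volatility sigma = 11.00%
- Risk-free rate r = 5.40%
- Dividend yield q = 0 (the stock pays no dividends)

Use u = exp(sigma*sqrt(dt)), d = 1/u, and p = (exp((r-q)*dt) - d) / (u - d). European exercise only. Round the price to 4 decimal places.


dt = T/N = 0.375000
u = exp(sigma*sqrt(dt)) = 1.069682; d = 1/u = 0.934858
p = (exp((r-q)*dt) - d) / (u - d) = 0.634893
Discount per step: exp(-r*dt) = 0.979954
Stock lattice S(k, i) with i counting down-moves:
  k=0: S(0,0) = 46.1800
  k=1: S(1,0) = 49.3979; S(1,1) = 43.1717
  k=2: S(2,0) = 52.8400; S(2,1) = 46.1800; S(2,2) = 40.3594
  k=3: S(3,0) = 56.5220; S(3,1) = 49.3979; S(3,2) = 43.1717; S(3,3) = 37.7303
  k=4: S(4,0) = 60.4605; S(4,1) = 52.8400; S(4,2) = 46.1800; S(4,3) = 40.3594; S(4,4) = 35.2725
Terminal payoffs V(N, i) = max(S_T - K, 0):
  V(4,0) = 17.690525; V(4,1) = 10.070014; V(4,2) = 3.410000; V(4,3) = 0.000000; V(4,4) = 0.000000
Backward induction: V(k, i) = exp(-r*dt) * [p * V(k+1, i) + (1-p) * V(k+1, i+1)].
  V(3,0) = exp(-r*dt) * [p*17.690525 + (1-p)*10.070014] = 14.609369
  V(3,1) = exp(-r*dt) * [p*10.070014 + (1-p)*3.410000] = 7.485275
  V(3,2) = exp(-r*dt) * [p*3.410000 + (1-p)*0.000000] = 2.121586
  V(3,3) = exp(-r*dt) * [p*0.000000 + (1-p)*0.000000] = 0.000000
  V(2,0) = exp(-r*dt) * [p*14.609369 + (1-p)*7.485275] = 11.767591
  V(2,1) = exp(-r*dt) * [p*7.485275 + (1-p)*2.121586] = 5.416160
  V(2,2) = exp(-r*dt) * [p*2.121586 + (1-p)*0.000000] = 1.319978
  V(1,0) = exp(-r*dt) * [p*11.767591 + (1-p)*5.416160] = 9.259229
  V(1,1) = exp(-r*dt) * [p*5.416160 + (1-p)*1.319978] = 3.842022
  V(0,0) = exp(-r*dt) * [p*9.259229 + (1-p)*3.842022] = 7.135405

Answer: Price = V(0,0) = 7.1354


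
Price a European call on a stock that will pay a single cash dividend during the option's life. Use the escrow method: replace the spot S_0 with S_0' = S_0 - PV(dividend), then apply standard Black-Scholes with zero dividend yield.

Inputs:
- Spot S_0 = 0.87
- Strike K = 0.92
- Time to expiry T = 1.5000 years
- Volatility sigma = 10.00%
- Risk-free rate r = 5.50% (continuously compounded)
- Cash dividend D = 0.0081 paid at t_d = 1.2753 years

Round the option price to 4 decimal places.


PV(D) = D * exp(-r * t_d) = 0.0081 * 0.93226190 = 0.00755132
S_0' = S_0 - PV(D) = 0.8700 - 0.00755132 = 0.86244868
d1 = (ln(S_0'/K) + (r + sigma^2/2)*T) / (sigma*sqrt(T)) = 0.20740625
d2 = d1 - sigma*sqrt(T) = 0.08493176
exp(-rT) = 0.92081144
N(d1) = 0.58215370; N(d2) = 0.53384218
C = S_0' * N(d1) - K * exp(-rT) * N(d2) = 0.86244868 * 0.58215370 - 0.9200 * 0.92081144 * 0.53384218 = 0.0498

Answer: Price = 0.0498


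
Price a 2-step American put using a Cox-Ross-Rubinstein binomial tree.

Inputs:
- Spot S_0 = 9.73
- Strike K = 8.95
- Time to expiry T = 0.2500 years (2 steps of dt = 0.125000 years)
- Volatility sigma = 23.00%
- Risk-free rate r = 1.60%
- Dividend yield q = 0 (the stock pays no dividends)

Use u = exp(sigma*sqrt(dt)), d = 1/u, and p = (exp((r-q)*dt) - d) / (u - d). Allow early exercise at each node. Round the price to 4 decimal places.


dt = T/N = 0.125000
u = exp(sigma*sqrt(dt)) = 1.084715; d = 1/u = 0.921901
p = (exp((r-q)*dt) - d) / (u - d) = 0.491978
Discount per step: exp(-r*dt) = 0.998002
Stock lattice S(k, i) with i counting down-moves:
  k=0: S(0,0) = 9.7300
  k=1: S(1,0) = 10.5543; S(1,1) = 8.9701
  k=2: S(2,0) = 11.4484; S(2,1) = 9.7300; S(2,2) = 8.2695
Terminal payoffs V(N, i) = max(K - S_T, 0):
  V(2,0) = 0.000000; V(2,1) = 0.000000; V(2,2) = 0.680456
Backward induction: V(k, i) = exp(-r*dt) * [p * V(k+1, i) + (1-p) * V(k+1, i+1)]; then take max(V_cont, immediate exercise) for American.
  V(1,0) = exp(-r*dt) * [p*0.000000 + (1-p)*0.000000] = 0.000000; exercise = 0.000000; V(1,0) = max -> 0.000000
  V(1,1) = exp(-r*dt) * [p*0.000000 + (1-p)*0.680456] = 0.344996; exercise = 0.000000; V(1,1) = max -> 0.344996
  V(0,0) = exp(-r*dt) * [p*0.000000 + (1-p)*0.344996] = 0.174915; exercise = 0.000000; V(0,0) = max -> 0.174915

Answer: Price = V(0,0) = 0.1749


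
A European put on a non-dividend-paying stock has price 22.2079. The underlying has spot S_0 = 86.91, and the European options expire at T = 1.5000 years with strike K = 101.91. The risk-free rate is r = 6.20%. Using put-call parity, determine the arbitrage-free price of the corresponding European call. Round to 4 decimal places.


Put-call parity: C - P = S_0 * exp(-qT) - K * exp(-rT).
S_0 * exp(-qT) = 86.9100 * 1.00000000 = 86.91000000
K * exp(-rT) = 101.9100 * 0.91119350 = 92.85972962
C = P + S*exp(-qT) - K*exp(-rT)
C = 22.2079 + 86.91000000 - 92.85972962 = 16.2582

Answer: Call price = 16.2582


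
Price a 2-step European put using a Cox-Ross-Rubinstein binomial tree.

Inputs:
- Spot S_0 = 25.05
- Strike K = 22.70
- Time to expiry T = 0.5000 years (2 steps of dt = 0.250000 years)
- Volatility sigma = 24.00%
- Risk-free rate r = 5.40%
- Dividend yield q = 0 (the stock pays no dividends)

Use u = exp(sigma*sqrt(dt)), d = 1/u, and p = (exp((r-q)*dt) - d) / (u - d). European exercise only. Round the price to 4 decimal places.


Answer: Price = V(0,0) = 0.6535

Derivation:
dt = T/N = 0.250000
u = exp(sigma*sqrt(dt)) = 1.127497; d = 1/u = 0.886920
p = (exp((r-q)*dt) - d) / (u - d) = 0.526532
Discount per step: exp(-r*dt) = 0.986591
Stock lattice S(k, i) with i counting down-moves:
  k=0: S(0,0) = 25.0500
  k=1: S(1,0) = 28.2438; S(1,1) = 22.2174
  k=2: S(2,0) = 31.8448; S(2,1) = 25.0500; S(2,2) = 19.7050
Terminal payoffs V(N, i) = max(K - S_T, 0):
  V(2,0) = 0.000000; V(2,1) = 0.000000; V(2,2) = 2.994972
Backward induction: V(k, i) = exp(-r*dt) * [p * V(k+1, i) + (1-p) * V(k+1, i+1)].
  V(1,0) = exp(-r*dt) * [p*0.000000 + (1-p)*0.000000] = 0.000000
  V(1,1) = exp(-r*dt) * [p*0.000000 + (1-p)*2.994972] = 1.399010
  V(0,0) = exp(-r*dt) * [p*0.000000 + (1-p)*1.399010] = 0.653505


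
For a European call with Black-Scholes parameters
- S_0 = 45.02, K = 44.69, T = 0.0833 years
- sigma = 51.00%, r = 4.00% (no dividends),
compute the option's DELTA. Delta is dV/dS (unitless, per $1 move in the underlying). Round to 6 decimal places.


Answer: Delta = 0.558125

Derivation:
d1 = 0.1462159477; d2 = -0.0009789232
phi(d1) = 0.3947004782; exp(-qT) = 1.0000000000; exp(-rT) = 0.9966735450
N(d1) = 0.5581245418
Delta = exp(-qT) * N(d1) = 1.0000000000 * 0.5581245418 = 0.558125


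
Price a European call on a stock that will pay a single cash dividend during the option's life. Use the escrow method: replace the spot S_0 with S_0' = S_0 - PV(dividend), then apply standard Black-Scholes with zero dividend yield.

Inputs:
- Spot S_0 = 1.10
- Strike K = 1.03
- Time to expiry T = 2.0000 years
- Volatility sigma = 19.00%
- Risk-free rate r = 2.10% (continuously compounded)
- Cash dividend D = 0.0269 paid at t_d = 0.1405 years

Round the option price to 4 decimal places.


Answer: Price = 0.1581

Derivation:
PV(D) = D * exp(-r * t_d) = 0.0269 * 0.99705385 = 0.02682075
S_0' = S_0 - PV(D) = 1.1000 - 0.02682075 = 1.07317925
d1 = (ln(S_0'/K) + (r + sigma^2/2)*T) / (sigma*sqrt(T)) = 0.44349255
d2 = d1 - sigma*sqrt(T) = 0.17479197
exp(-rT) = 0.95886978
N(d1) = 0.67129525; N(d2) = 0.56937845
C = S_0' * N(d1) - K * exp(-rT) * N(d2) = 1.07317925 * 0.67129525 - 1.0300 * 0.95886978 * 0.56937845 = 0.1581


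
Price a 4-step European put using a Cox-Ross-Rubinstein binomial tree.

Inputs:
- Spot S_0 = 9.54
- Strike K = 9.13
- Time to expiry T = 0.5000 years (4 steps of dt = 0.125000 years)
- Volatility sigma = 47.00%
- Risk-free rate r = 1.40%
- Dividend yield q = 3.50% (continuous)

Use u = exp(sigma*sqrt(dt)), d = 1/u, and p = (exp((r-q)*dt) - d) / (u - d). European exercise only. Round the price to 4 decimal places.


dt = T/N = 0.125000
u = exp(sigma*sqrt(dt)) = 1.180774; d = 1/u = 0.846902
p = (exp((r-q)*dt) - d) / (u - d) = 0.450701
Discount per step: exp(-r*dt) = 0.998252
Stock lattice S(k, i) with i counting down-moves:
  k=0: S(0,0) = 9.5400
  k=1: S(1,0) = 11.2646; S(1,1) = 8.0794
  k=2: S(2,0) = 13.3009; S(2,1) = 9.5400; S(2,2) = 6.8425
  k=3: S(3,0) = 15.7054; S(3,1) = 11.2646; S(3,2) = 8.0794; S(3,3) = 5.7949
  k=4: S(4,0) = 18.5445; S(4,1) = 13.3009; S(4,2) = 9.5400; S(4,3) = 6.8425; S(4,4) = 4.9077
Terminal payoffs V(N, i) = max(K - S_T, 0):
  V(4,0) = 0.000000; V(4,1) = 0.000000; V(4,2) = 0.000000; V(4,3) = 2.287499; V(4,4) = 4.222262
Backward induction: V(k, i) = exp(-r*dt) * [p * V(k+1, i) + (1-p) * V(k+1, i+1)].
  V(3,0) = exp(-r*dt) * [p*0.000000 + (1-p)*0.000000] = 0.000000
  V(3,1) = exp(-r*dt) * [p*0.000000 + (1-p)*0.000000] = 0.000000
  V(3,2) = exp(-r*dt) * [p*0.000000 + (1-p)*2.287499] = 1.254324
  V(3,3) = exp(-r*dt) * [p*2.287499 + (1-p)*4.222262] = 3.344405
  V(2,0) = exp(-r*dt) * [p*0.000000 + (1-p)*0.000000] = 0.000000
  V(2,1) = exp(-r*dt) * [p*0.000000 + (1-p)*1.254324] = 0.687795
  V(2,2) = exp(-r*dt) * [p*1.254324 + (1-p)*3.344405] = 2.398203
  V(1,0) = exp(-r*dt) * [p*0.000000 + (1-p)*0.687795] = 0.377144
  V(1,1) = exp(-r*dt) * [p*0.687795 + (1-p)*2.398203] = 1.624475
  V(0,0) = exp(-r*dt) * [p*0.377144 + (1-p)*1.624475] = 1.060445

Answer: Price = V(0,0) = 1.0604


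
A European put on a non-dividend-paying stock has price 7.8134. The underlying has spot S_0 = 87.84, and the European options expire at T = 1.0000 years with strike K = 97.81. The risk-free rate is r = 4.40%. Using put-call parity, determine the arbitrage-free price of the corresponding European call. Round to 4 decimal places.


Put-call parity: C - P = S_0 * exp(-qT) - K * exp(-rT).
S_0 * exp(-qT) = 87.8400 * 1.00000000 = 87.84000000
K * exp(-rT) = 97.8100 * 0.95695396 = 93.59966658
C = P + S*exp(-qT) - K*exp(-rT)
C = 7.8134 + 87.84000000 - 93.59966658 = 2.0537

Answer: Call price = 2.0537


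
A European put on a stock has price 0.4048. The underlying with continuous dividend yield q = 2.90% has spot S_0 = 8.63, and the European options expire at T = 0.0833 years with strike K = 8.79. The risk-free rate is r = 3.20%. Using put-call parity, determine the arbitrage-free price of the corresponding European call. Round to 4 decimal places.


Answer: Call price = 0.2474

Derivation:
Put-call parity: C - P = S_0 * exp(-qT) - K * exp(-rT).
S_0 * exp(-qT) = 8.6300 * 0.99758722 = 8.60917767
K * exp(-rT) = 8.7900 * 0.99733795 = 8.76660058
C = P + S*exp(-qT) - K*exp(-rT)
C = 0.4048 + 8.60917767 - 8.76660058 = 0.2474


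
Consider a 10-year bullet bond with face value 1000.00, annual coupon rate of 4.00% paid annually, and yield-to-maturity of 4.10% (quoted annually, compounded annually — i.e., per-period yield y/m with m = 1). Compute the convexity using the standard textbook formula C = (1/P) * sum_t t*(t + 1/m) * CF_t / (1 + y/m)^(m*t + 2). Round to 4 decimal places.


Coupon per period c = face * coupon_rate / m = 40.000000
Periods per year m = 1; per-period yield y/m = 0.041000
Number of cashflows N = 10
Cashflows (t years, CF_t, discount factor 1/(1+y/m)^(m*t), PV):
  t = 1.0000: CF_t = 40.000000, DF = 0.960615, PV = 38.424592
  t = 2.0000: CF_t = 40.000000, DF = 0.922781, PV = 36.911231
  t = 3.0000: CF_t = 40.000000, DF = 0.886437, PV = 35.457475
  t = 4.0000: CF_t = 40.000000, DF = 0.851524, PV = 34.060975
  t = 5.0000: CF_t = 40.000000, DF = 0.817987, PV = 32.719476
  t = 6.0000: CF_t = 40.000000, DF = 0.785770, PV = 31.430813
  t = 7.0000: CF_t = 40.000000, DF = 0.754823, PV = 30.192904
  t = 8.0000: CF_t = 40.000000, DF = 0.725094, PV = 29.003750
  t = 9.0000: CF_t = 40.000000, DF = 0.696536, PV = 27.861431
  t = 10.0000: CF_t = 1040.000000, DF = 0.669103, PV = 695.866684
Price P = sum_t PV_t = 991.929331
Convexity numerator sum_t t*(t + 1/m) * CF_t / (1+y/m)^(m*t + 2):
  t = 1.0000: term = 70.914950
  t = 2.0000: term = 204.365849
  t = 3.0000: term = 392.633716
  t = 4.0000: term = 628.616259
  t = 5.0000: term = 905.787117
  t = 6.0000: term = 1218.157506
  t = 7.0000: term = 1560.240162
  t = 8.0000: term = 1927.015432
  t = 9.0000: term = 2313.899414
  t = 10.0000: term = 70634.564253
Convexity = (1/P) * sum = 79856.194658 / 991.929331 = 80.505931

Answer: Convexity = 80.5059


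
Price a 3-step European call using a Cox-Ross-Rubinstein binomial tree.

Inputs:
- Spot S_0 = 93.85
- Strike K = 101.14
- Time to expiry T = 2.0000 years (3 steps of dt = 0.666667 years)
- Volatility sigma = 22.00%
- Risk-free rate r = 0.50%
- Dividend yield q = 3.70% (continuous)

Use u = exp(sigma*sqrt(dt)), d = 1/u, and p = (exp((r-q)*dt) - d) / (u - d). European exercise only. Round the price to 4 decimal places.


dt = T/N = 0.666667
u = exp(sigma*sqrt(dt)) = 1.196774; d = 1/u = 0.835580
p = (exp((r-q)*dt) - d) / (u - d) = 0.396775
Discount per step: exp(-r*dt) = 0.996672
Stock lattice S(k, i) with i counting down-moves:
  k=0: S(0,0) = 93.8500
  k=1: S(1,0) = 112.3172; S(1,1) = 78.4192
  k=2: S(2,0) = 134.4183; S(2,1) = 93.8500; S(2,2) = 65.5255
  k=3: S(3,0) = 160.8682; S(3,1) = 112.3172; S(3,2) = 78.4192; S(3,3) = 54.7518
Terminal payoffs V(N, i) = max(S_T - K, 0):
  V(3,0) = 59.728218; V(3,1) = 11.177200; V(3,2) = 0.000000; V(3,3) = 0.000000
Backward induction: V(k, i) = exp(-r*dt) * [p * V(k+1, i) + (1-p) * V(k+1, i+1)].
  V(2,0) = exp(-r*dt) * [p*59.728218 + (1-p)*11.177200] = 30.339737
  V(2,1) = exp(-r*dt) * [p*11.177200 + (1-p)*0.000000] = 4.420077
  V(2,2) = exp(-r*dt) * [p*0.000000 + (1-p)*0.000000] = 0.000000
  V(1,0) = exp(-r*dt) * [p*30.339737 + (1-p)*4.420077] = 14.655422
  V(1,1) = exp(-r*dt) * [p*4.420077 + (1-p)*0.000000] = 1.747941
  V(0,0) = exp(-r*dt) * [p*14.655422 + (1-p)*1.747941] = 6.846449

Answer: Price = V(0,0) = 6.8464


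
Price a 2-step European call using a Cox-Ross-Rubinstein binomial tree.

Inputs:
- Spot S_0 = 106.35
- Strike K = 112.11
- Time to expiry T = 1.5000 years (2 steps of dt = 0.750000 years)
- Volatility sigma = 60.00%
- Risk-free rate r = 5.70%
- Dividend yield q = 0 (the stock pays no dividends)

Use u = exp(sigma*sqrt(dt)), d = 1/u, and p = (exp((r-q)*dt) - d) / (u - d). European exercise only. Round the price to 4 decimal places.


dt = T/N = 0.750000
u = exp(sigma*sqrt(dt)) = 1.681381; d = 1/u = 0.594749
p = (exp((r-q)*dt) - d) / (u - d) = 0.413137
Discount per step: exp(-r*dt) = 0.958151
Stock lattice S(k, i) with i counting down-moves:
  k=0: S(0,0) = 106.3500
  k=1: S(1,0) = 178.8148; S(1,1) = 63.2516
  k=2: S(2,0) = 300.6558; S(2,1) = 106.3500; S(2,2) = 37.6188
Terminal payoffs V(N, i) = max(S_T - K, 0):
  V(2,0) = 188.545781; V(2,1) = 0.000000; V(2,2) = 0.000000
Backward induction: V(k, i) = exp(-r*dt) * [p * V(k+1, i) + (1-p) * V(k+1, i+1)].
  V(1,0) = exp(-r*dt) * [p*188.545781 + (1-p)*0.000000] = 74.635397
  V(1,1) = exp(-r*dt) * [p*0.000000 + (1-p)*0.000000] = 0.000000
  V(0,0) = exp(-r*dt) * [p*74.635397 + (1-p)*0.000000] = 29.544243

Answer: Price = V(0,0) = 29.5442
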